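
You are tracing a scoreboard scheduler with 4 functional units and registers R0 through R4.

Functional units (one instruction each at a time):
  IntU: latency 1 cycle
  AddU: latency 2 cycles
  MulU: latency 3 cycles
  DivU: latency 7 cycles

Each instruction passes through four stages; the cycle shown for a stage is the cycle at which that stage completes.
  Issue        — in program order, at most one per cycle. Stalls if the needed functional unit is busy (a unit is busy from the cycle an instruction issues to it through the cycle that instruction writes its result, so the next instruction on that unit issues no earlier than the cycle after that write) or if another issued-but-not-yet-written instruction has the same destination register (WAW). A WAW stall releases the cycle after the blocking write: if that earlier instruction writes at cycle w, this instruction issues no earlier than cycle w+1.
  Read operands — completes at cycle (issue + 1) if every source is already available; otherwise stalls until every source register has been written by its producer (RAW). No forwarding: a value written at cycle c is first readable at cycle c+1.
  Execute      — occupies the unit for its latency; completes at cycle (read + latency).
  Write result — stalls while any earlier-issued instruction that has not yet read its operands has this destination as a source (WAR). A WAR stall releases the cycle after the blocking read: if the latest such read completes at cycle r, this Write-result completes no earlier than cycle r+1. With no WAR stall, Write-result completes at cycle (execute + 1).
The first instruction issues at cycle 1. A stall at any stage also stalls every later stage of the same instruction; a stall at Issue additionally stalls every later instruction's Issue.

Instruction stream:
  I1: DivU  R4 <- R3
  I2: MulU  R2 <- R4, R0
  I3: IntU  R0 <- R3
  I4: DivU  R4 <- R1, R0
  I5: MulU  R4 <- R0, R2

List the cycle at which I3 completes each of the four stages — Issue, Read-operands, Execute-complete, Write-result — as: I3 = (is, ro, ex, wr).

I3 = (3, 4, 5, 12)

cycle 1: issue I1 (DivU)
cycle 2: I1 read-ops, issue I2 (MulU)
cycle 3: issue I3 (IntU)
cycle 4: I3 read-ops
cycle 5: I3 finished on IntU
cycle 9: I1 finished on DivU
cycle 10: I1→R4
cycle 11: I2 read-ops, issue I4 (DivU)
cycle 12: I3→R0
cycle 13: I4 read-ops
cycle 14: I2 finished on MulU
cycle 15: I2→R2
cycle 20: I4 finished on DivU
cycle 21: I4→R4
cycle 22: issue I5 (MulU)
cycle 23: I5 read-ops
cycle 26: I5 finished on MulU
cycle 27: I5→R4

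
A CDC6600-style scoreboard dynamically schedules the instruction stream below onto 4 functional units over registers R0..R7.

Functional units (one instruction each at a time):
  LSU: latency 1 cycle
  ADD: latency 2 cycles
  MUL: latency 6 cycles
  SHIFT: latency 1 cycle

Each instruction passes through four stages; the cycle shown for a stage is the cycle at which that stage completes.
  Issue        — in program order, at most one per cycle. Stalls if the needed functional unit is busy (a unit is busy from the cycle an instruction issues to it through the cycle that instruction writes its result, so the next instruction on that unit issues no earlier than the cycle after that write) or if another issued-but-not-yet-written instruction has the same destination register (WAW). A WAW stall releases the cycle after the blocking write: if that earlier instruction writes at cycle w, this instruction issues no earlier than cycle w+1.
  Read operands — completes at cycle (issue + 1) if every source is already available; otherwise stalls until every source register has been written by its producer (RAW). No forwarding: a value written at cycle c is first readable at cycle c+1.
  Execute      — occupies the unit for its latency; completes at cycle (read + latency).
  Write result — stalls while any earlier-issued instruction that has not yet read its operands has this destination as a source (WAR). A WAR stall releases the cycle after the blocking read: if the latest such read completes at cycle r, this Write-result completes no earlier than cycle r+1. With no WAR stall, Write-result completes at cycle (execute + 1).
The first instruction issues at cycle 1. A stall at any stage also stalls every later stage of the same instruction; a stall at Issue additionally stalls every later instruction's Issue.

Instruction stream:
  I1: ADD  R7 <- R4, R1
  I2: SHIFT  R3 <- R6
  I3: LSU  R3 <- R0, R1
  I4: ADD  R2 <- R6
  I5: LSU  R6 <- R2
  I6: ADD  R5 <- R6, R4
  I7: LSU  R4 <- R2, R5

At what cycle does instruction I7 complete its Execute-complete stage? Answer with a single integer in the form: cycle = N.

I1: IS=1 RO=2 EX=4 WR=5
I2: IS=2 RO=3 EX=4 WR=5
I3: IS=6 RO=7 EX=8 WR=9  [WAW R3: wait I2 write@5]
I4: IS=7 RO=8 EX=10 WR=11
I5: IS=10 RO=12 EX=13 WR=14  [struct: LSU busy until I3 writes@9; RAW R2: wait I4 write@11]
I6: IS=12 RO=15 EX=17 WR=18  [struct: ADD busy until I4 writes@11; RAW R6: wait I5 write@14]
I7: IS=15 RO=19 EX=20 WR=21  [struct: LSU busy until I5 writes@14; RAW R5: wait I6 write@18]

cycle = 20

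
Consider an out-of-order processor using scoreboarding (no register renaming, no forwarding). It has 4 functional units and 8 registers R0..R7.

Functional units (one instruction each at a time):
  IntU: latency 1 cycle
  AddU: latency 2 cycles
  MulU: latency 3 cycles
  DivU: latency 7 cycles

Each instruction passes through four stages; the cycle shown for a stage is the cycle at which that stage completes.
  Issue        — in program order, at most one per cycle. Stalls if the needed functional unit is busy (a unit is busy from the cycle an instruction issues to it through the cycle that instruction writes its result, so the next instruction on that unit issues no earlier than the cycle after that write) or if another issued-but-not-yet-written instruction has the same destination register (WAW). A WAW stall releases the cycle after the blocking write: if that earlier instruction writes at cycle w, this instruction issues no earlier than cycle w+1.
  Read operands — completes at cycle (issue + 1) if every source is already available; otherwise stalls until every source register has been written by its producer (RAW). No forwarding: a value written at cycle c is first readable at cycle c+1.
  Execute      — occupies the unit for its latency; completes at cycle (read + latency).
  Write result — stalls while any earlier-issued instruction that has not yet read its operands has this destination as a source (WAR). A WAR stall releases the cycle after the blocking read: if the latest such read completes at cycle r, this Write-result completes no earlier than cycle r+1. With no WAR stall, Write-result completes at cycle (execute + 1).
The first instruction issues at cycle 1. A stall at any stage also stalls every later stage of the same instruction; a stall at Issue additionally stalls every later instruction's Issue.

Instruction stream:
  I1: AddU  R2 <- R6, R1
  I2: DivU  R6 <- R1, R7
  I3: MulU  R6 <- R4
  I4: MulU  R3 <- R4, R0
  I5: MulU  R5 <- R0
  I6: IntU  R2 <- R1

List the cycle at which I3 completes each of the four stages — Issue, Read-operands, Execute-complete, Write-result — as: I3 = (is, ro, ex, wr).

I3 = (12, 13, 16, 17)

[1] I1→AddU
[2] I1 RO; I2→DivU
[3] I2 RO
[4] I1 EX
[5] I1 WR R2
[10] I2 EX
[11] I2 WR R6
[12] I3→MulU
[13] I3 RO
[16] I3 EX
[17] I3 WR R6
[18] I4→MulU
[19] I4 RO
[22] I4 EX
[23] I4 WR R3
[24] I5→MulU
[25] I5 RO; I6→IntU
[26] I6 RO
[27] I6 EX
[28] I5 EX; I6 WR R2
[29] I5 WR R5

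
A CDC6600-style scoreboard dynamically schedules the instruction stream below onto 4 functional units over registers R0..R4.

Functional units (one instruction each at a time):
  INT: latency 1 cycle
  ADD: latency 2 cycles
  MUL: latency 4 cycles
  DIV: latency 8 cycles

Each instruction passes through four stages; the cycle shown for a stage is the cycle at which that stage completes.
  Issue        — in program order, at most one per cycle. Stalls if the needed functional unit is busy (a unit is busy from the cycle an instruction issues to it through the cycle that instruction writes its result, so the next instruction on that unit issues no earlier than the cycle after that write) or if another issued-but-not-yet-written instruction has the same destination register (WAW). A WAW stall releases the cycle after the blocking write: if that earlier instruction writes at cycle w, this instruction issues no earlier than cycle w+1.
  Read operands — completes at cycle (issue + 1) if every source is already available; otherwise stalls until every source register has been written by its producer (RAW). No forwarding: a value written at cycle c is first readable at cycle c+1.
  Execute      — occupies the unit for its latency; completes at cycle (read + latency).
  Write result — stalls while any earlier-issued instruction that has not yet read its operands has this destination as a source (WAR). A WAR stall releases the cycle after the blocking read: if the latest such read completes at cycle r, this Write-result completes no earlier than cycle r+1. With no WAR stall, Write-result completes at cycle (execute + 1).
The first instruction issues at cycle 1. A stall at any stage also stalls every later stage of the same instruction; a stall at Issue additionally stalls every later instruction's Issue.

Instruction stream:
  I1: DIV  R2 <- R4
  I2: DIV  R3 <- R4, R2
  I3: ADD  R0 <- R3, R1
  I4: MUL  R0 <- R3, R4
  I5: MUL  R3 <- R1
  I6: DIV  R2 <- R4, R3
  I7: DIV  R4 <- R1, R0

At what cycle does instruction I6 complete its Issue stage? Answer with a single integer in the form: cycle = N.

I1 -> (1, 2, 10, 11)
I2 -> (12, 13, 21, 22)  // struct: DIV busy until I1 writes@11
I3 -> (13, 23, 25, 26)  // RAW R3: wait I2 write@22
I4 -> (27, 28, 32, 33)  // WAW R0: wait I3 write@26
I5 -> (34, 35, 39, 40)  // struct: MUL busy until I4 writes@33
I6 -> (35, 41, 49, 50)  // RAW R3: wait I5 write@40
I7 -> (51, 52, 60, 61)  // struct: DIV busy until I6 writes@50

cycle = 35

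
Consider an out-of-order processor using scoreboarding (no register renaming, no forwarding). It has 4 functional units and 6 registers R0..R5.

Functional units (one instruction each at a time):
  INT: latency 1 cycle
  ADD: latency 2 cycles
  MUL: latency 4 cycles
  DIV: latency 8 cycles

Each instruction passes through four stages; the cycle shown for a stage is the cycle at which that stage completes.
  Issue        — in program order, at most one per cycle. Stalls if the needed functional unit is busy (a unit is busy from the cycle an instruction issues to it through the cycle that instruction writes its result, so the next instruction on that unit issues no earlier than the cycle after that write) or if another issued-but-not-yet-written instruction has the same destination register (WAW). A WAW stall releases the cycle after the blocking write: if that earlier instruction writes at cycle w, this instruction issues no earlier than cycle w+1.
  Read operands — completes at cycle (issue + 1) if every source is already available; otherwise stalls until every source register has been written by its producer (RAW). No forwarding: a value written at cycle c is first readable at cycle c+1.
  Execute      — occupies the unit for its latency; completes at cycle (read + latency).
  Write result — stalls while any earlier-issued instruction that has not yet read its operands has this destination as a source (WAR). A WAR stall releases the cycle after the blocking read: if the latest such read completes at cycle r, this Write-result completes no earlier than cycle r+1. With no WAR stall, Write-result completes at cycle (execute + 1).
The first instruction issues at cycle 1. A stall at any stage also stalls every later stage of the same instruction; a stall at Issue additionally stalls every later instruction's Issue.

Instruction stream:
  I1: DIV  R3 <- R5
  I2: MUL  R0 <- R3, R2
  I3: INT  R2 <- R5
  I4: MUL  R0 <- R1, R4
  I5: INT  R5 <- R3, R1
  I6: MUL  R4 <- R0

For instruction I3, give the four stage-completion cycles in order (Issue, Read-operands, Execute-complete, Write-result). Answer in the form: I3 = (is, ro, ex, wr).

I3 = (3, 4, 5, 13)

cycle 1: I1 dispatched to DIV
cycle 2: I1 operands ready · I2 dispatched to MUL
cycle 3: I3 dispatched to INT
cycle 4: I3 operands ready
cycle 5: I3 complete
cycle 10: I1 complete
cycle 11: R3←I1
cycle 12: I2 operands ready
cycle 13: R2←I3
cycle 16: I2 complete
cycle 17: R0←I2
cycle 18: I4 dispatched to MUL
cycle 19: I4 operands ready · I5 dispatched to INT
cycle 20: I5 operands ready
cycle 21: I5 complete
cycle 22: R5←I5
cycle 23: I4 complete
cycle 24: R0←I4
cycle 25: I6 dispatched to MUL
cycle 26: I6 operands ready
cycle 30: I6 complete
cycle 31: R4←I6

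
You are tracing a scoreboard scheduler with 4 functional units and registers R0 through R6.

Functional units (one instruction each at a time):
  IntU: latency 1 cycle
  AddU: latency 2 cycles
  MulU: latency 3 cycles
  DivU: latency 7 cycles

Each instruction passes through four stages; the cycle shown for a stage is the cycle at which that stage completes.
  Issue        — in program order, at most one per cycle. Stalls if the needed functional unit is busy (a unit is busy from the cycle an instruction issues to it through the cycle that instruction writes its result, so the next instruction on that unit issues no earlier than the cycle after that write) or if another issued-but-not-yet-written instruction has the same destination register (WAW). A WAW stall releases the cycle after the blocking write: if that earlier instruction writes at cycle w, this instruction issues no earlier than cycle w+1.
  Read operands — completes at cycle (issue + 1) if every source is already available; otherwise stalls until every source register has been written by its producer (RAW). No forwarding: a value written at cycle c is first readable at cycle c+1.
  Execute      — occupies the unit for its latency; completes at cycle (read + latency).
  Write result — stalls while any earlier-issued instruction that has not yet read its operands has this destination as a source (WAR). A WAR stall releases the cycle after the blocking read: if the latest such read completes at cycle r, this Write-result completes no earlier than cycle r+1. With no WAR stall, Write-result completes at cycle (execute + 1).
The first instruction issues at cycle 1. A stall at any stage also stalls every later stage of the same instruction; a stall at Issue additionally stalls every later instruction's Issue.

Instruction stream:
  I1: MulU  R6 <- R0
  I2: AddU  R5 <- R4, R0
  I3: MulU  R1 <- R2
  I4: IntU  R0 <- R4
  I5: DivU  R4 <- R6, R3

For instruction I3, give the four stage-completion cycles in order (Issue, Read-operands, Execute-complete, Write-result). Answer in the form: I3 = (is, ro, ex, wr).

cycle 1: I1 issues→MulU
cycle 2: I1 reads, I2 issues→AddU
cycle 3: I2 reads
cycle 5: I1 exec-done, I2 exec-done
cycle 6: I1 writes R6, I2 writes R5
cycle 7: I3 issues→MulU
cycle 8: I3 reads, I4 issues→IntU
cycle 9: I4 reads, I5 issues→DivU
cycle 10: I4 exec-done, I5 reads
cycle 11: I3 exec-done, I4 writes R0
cycle 12: I3 writes R1
cycle 17: I5 exec-done
cycle 18: I5 writes R4

I3 = (7, 8, 11, 12)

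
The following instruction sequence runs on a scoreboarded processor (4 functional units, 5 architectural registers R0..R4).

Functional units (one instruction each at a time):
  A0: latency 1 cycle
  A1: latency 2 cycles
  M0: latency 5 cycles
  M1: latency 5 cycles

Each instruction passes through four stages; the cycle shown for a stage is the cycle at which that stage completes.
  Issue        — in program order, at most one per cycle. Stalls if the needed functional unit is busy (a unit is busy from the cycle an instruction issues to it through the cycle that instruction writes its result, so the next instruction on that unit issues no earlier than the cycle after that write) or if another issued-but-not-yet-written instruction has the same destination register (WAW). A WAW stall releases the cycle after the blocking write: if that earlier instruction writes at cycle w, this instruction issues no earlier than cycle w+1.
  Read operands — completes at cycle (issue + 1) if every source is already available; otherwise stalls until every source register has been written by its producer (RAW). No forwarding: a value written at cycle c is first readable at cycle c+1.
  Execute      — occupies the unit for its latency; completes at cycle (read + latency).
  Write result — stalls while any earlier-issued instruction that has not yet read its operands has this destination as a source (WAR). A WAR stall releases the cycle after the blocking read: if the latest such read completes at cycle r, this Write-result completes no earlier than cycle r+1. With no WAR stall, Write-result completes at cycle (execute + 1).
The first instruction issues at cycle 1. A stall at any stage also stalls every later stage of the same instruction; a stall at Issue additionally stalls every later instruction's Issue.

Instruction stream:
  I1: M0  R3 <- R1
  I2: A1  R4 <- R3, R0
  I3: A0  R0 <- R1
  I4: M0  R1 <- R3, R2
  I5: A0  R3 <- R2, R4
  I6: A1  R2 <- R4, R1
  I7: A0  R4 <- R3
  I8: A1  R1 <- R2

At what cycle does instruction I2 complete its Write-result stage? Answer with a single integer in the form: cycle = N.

I1: IS=1 RO=2 EX=7 WR=8
I2: IS=2 RO=9 EX=11 WR=12  [RAW R3: wait I1 write@8]
I3: IS=3 RO=4 EX=5 WR=10  [WAR R0: wait I2 read@9]
I4: IS=9 RO=10 EX=15 WR=16  [struct: M0 busy until I1 writes@8]
I5: IS=11 RO=13 EX=14 WR=15  [struct: A0 busy until I3 writes@10; RAW R4: wait I2 write@12]
I6: IS=13 RO=17 EX=19 WR=20  [struct: A1 busy until I2 writes@12; RAW R1: wait I4 write@16]
I7: IS=16 RO=17 EX=18 WR=19  [struct: A0 busy until I5 writes@15]
I8: IS=21 RO=22 EX=24 WR=25  [struct: A1 busy until I6 writes@20]

cycle = 12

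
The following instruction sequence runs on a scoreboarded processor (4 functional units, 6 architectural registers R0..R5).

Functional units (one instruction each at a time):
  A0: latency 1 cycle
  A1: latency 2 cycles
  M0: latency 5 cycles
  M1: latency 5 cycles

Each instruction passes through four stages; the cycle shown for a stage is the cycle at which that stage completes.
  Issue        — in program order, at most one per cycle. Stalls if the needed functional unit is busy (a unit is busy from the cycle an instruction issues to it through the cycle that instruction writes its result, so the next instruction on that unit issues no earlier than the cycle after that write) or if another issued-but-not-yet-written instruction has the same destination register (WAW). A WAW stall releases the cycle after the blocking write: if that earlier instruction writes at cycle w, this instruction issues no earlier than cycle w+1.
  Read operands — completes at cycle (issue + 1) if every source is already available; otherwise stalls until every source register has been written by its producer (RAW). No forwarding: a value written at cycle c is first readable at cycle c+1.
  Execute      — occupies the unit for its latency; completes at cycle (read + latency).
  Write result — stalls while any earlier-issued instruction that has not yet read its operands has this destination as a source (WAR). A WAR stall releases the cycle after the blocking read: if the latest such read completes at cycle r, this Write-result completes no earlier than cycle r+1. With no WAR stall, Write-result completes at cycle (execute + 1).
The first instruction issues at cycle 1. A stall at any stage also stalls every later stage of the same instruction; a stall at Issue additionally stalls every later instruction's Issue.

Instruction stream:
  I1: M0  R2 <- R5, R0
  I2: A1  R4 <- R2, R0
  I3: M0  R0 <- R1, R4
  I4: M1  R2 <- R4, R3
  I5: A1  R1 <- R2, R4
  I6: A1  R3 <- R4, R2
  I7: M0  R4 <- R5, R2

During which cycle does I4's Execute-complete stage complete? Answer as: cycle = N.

I1 -> (1, 2, 7, 8)
I2 -> (2, 9, 11, 12)  // RAW R2: wait I1 write@8
I3 -> (9, 13, 18, 19)  // struct: M0 busy until I1 writes@8, RAW R4: wait I2 write@12
I4 -> (10, 13, 18, 19)  // RAW R4: wait I2 write@12
I5 -> (13, 20, 22, 23)  // struct: A1 busy until I2 writes@12, RAW R2: wait I4 write@19
I6 -> (24, 25, 27, 28)  // struct: A1 busy until I5 writes@23
I7 -> (25, 26, 31, 32)

cycle = 18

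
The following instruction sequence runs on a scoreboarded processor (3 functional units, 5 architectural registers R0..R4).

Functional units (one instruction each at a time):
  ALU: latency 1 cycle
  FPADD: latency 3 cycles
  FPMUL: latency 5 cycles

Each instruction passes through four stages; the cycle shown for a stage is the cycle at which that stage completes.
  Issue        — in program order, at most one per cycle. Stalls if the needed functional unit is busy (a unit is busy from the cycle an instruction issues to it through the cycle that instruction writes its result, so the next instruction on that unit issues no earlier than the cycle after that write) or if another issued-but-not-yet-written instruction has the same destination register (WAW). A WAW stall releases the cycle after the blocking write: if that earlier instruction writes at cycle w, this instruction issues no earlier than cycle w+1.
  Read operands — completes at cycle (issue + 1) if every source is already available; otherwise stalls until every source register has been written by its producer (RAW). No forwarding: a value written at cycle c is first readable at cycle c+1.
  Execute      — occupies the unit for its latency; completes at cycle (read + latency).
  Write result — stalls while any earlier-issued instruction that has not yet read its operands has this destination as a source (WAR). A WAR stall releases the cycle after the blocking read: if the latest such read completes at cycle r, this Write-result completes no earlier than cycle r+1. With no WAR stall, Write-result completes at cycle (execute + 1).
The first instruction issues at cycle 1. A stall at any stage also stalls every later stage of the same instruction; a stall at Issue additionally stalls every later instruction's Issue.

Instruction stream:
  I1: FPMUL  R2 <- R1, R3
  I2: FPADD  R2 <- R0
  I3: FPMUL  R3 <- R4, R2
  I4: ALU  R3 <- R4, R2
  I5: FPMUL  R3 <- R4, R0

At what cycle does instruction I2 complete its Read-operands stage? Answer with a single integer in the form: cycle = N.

[I1] 1/2/7/8
[I2] 9/10/13/14  (WAW R2: wait I1 write@8)
[I3] 10/15/20/21  (RAW R2: wait I2 write@14)
[I4] 22/23/24/25  (WAW R3: wait I3 write@21)
[I5] 26/27/32/33  (WAW R3: wait I4 write@25)

cycle = 10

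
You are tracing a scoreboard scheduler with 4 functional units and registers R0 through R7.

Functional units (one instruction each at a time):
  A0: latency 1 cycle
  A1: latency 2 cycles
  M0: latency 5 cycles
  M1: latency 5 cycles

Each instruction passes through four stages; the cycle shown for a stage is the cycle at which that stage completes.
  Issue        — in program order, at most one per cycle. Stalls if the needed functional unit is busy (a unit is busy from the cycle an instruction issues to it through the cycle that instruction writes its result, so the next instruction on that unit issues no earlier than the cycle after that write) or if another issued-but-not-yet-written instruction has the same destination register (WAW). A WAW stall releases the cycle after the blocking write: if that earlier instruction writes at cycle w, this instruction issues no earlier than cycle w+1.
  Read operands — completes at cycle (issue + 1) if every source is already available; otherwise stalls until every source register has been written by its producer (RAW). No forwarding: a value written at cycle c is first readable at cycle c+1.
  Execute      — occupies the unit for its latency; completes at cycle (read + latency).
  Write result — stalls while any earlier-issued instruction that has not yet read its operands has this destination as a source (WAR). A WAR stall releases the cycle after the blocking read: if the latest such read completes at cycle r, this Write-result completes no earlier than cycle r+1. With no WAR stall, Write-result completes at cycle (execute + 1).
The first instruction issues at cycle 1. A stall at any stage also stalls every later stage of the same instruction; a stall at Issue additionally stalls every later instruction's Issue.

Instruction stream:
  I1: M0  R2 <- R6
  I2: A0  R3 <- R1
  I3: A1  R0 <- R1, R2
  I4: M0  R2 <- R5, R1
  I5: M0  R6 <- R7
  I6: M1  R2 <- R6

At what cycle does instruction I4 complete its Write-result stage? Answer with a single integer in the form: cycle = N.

cycle = 16

I1: IS=1 RO=2 EX=7 WR=8
I2: IS=2 RO=3 EX=4 WR=5
I3: IS=3 RO=9 EX=11 WR=12  [RAW R2: wait I1 write@8]
I4: IS=9 RO=10 EX=15 WR=16  [struct: M0 busy until I1 writes@8]
I5: IS=17 RO=18 EX=23 WR=24  [struct: M0 busy until I4 writes@16]
I6: IS=18 RO=25 EX=30 WR=31  [RAW R6: wait I5 write@24]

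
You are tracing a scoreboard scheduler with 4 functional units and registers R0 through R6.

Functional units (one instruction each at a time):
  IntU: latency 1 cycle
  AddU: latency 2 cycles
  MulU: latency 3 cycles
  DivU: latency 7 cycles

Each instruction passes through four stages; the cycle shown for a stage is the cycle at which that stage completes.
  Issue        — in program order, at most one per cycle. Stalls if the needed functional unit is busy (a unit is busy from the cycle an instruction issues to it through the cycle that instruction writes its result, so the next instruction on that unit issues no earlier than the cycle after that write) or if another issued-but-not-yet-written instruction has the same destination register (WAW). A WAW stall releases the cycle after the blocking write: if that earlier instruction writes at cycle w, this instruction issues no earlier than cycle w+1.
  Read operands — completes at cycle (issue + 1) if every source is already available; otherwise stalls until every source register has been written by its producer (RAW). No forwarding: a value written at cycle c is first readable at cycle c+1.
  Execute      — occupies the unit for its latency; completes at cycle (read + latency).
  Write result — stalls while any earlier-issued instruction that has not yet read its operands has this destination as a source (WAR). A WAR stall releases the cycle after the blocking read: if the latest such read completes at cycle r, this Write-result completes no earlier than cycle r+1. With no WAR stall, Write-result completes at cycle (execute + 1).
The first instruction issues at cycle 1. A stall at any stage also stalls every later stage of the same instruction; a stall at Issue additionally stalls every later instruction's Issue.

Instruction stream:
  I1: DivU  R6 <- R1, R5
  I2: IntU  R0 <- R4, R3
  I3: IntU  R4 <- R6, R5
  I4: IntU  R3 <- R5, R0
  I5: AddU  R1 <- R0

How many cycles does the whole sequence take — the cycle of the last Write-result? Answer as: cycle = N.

cycle = 19

I1 -> (1, 2, 9, 10)
I2 -> (2, 3, 4, 5)
I3 -> (6, 11, 12, 13)  // struct: IntU busy until I2 writes@5, RAW R6: wait I1 write@10
I4 -> (14, 15, 16, 17)  // struct: IntU busy until I3 writes@13
I5 -> (15, 16, 18, 19)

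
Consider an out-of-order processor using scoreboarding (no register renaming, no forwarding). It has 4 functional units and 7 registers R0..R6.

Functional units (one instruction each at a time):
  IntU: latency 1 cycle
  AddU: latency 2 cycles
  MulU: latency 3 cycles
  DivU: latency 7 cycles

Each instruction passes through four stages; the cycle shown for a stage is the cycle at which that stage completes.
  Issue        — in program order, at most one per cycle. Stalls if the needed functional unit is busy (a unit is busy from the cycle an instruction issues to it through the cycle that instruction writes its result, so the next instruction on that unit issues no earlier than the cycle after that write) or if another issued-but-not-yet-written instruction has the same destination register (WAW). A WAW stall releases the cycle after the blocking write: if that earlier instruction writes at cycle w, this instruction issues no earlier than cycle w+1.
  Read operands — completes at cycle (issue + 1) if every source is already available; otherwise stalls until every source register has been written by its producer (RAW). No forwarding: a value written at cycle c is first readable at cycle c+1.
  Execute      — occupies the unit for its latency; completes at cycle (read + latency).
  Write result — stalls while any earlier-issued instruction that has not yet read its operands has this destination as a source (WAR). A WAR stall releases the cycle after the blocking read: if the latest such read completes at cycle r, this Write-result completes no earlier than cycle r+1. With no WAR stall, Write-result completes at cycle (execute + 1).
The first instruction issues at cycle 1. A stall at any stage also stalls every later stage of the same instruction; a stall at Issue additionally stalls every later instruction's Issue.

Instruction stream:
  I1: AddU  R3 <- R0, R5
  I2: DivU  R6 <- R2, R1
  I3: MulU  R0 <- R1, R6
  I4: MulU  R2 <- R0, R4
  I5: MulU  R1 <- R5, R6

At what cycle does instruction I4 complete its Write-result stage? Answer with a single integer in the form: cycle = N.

cycle = 22

[1] I1 issues→AddU
[2] I1 reads, I2 issues→DivU
[3] I2 reads, I3 issues→MulU
[4] I1 exec-done
[5] I1 writes R3
[10] I2 exec-done
[11] I2 writes R6
[12] I3 reads
[15] I3 exec-done
[16] I3 writes R0
[17] I4 issues→MulU
[18] I4 reads
[21] I4 exec-done
[22] I4 writes R2
[23] I5 issues→MulU
[24] I5 reads
[27] I5 exec-done
[28] I5 writes R1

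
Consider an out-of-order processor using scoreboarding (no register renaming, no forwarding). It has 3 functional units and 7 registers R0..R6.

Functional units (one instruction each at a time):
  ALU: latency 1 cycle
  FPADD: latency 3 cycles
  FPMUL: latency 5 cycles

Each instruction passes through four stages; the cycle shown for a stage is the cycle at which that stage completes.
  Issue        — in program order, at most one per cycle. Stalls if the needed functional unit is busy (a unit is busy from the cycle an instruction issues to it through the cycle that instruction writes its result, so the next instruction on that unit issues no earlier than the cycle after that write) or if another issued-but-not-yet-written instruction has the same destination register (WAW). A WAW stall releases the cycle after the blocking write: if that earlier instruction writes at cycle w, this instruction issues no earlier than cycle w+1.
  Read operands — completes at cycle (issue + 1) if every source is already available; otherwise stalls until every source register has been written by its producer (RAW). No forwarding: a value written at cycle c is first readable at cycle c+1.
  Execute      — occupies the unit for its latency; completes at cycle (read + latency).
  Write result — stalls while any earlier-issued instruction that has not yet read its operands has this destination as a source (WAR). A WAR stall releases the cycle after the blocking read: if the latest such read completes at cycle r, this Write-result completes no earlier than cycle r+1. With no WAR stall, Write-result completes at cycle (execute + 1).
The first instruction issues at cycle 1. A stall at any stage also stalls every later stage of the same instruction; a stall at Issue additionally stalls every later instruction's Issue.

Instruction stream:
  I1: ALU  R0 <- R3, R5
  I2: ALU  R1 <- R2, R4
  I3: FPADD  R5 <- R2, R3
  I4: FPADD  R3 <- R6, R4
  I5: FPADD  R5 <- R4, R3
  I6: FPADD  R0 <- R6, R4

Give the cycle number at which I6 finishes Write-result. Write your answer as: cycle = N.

cycle = 29

t=1  I1 issues→ALU
t=2  I1 reads
t=3  I1 exec-done
t=4  I1 writes R0
t=5  I2 issues→ALU
t=6  I2 reads | I3 issues→FPADD
t=7  I2 exec-done | I3 reads
t=8  I2 writes R1
t=10  I3 exec-done
t=11  I3 writes R5
t=12  I4 issues→FPADD
t=13  I4 reads
t=16  I4 exec-done
t=17  I4 writes R3
t=18  I5 issues→FPADD
t=19  I5 reads
t=22  I5 exec-done
t=23  I5 writes R5
t=24  I6 issues→FPADD
t=25  I6 reads
t=28  I6 exec-done
t=29  I6 writes R0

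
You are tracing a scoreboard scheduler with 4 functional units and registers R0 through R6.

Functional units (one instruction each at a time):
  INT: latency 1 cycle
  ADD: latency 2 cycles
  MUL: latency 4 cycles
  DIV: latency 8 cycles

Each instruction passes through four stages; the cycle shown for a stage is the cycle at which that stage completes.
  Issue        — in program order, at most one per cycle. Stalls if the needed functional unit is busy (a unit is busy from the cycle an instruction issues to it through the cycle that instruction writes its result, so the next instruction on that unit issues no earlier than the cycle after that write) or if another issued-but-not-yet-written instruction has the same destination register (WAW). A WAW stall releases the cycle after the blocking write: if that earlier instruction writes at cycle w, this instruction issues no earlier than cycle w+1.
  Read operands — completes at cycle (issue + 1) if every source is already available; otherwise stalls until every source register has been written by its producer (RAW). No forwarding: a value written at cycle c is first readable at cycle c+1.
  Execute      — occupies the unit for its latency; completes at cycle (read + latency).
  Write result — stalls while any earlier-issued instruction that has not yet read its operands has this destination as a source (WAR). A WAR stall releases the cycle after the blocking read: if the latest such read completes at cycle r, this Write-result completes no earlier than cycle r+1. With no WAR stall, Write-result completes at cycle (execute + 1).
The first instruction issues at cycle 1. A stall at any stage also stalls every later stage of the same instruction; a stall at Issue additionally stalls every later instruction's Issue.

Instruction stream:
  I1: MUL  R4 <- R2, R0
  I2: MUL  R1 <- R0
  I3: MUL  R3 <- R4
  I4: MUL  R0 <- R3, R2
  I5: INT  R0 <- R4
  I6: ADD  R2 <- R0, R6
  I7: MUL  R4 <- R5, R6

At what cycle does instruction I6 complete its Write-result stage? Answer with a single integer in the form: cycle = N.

cycle = 36

[1] I1 dispatched to MUL
[2] I1 operands ready
[6] I1 complete
[7] R4←I1
[8] I2 dispatched to MUL
[9] I2 operands ready
[13] I2 complete
[14] R1←I2
[15] I3 dispatched to MUL
[16] I3 operands ready
[20] I3 complete
[21] R3←I3
[22] I4 dispatched to MUL
[23] I4 operands ready
[27] I4 complete
[28] R0←I4
[29] I5 dispatched to INT
[30] I5 operands ready · I6 dispatched to ADD
[31] I5 complete · I7 dispatched to MUL
[32] R0←I5 · I7 operands ready
[33] I6 operands ready
[35] I6 complete
[36] R2←I6 · I7 complete
[37] R4←I7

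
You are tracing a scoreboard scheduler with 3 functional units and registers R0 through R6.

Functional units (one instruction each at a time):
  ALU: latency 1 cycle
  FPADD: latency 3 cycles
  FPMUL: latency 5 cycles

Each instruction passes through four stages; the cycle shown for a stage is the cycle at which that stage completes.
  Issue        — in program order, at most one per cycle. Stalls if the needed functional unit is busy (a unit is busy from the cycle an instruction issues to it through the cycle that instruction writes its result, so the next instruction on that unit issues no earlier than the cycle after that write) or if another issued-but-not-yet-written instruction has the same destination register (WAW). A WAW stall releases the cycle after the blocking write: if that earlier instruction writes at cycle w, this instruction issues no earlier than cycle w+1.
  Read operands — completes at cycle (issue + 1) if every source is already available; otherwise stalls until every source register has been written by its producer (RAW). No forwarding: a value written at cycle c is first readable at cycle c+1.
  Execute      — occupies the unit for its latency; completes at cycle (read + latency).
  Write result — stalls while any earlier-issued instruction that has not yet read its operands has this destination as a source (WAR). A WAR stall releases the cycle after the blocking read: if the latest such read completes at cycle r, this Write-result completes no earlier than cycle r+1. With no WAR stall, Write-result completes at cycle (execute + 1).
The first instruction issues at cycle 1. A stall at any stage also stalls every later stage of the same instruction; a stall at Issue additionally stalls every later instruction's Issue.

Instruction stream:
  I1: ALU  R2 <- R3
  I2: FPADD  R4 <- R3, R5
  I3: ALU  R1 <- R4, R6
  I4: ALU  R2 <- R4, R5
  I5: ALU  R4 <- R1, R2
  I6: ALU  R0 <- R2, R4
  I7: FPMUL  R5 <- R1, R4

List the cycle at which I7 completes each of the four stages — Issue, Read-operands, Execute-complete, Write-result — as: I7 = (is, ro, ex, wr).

I7 = (20, 21, 26, 27)

[1] I1→ALU
[2] I1 RO, I2→FPADD
[3] I1 EX, I2 RO
[4] I1 WR R2
[5] I3→ALU
[6] I2 EX
[7] I2 WR R4
[8] I3 RO
[9] I3 EX
[10] I3 WR R1
[11] I4→ALU
[12] I4 RO
[13] I4 EX
[14] I4 WR R2
[15] I5→ALU
[16] I5 RO
[17] I5 EX
[18] I5 WR R4
[19] I6→ALU
[20] I6 RO, I7→FPMUL
[21] I6 EX, I7 RO
[22] I6 WR R0
[26] I7 EX
[27] I7 WR R5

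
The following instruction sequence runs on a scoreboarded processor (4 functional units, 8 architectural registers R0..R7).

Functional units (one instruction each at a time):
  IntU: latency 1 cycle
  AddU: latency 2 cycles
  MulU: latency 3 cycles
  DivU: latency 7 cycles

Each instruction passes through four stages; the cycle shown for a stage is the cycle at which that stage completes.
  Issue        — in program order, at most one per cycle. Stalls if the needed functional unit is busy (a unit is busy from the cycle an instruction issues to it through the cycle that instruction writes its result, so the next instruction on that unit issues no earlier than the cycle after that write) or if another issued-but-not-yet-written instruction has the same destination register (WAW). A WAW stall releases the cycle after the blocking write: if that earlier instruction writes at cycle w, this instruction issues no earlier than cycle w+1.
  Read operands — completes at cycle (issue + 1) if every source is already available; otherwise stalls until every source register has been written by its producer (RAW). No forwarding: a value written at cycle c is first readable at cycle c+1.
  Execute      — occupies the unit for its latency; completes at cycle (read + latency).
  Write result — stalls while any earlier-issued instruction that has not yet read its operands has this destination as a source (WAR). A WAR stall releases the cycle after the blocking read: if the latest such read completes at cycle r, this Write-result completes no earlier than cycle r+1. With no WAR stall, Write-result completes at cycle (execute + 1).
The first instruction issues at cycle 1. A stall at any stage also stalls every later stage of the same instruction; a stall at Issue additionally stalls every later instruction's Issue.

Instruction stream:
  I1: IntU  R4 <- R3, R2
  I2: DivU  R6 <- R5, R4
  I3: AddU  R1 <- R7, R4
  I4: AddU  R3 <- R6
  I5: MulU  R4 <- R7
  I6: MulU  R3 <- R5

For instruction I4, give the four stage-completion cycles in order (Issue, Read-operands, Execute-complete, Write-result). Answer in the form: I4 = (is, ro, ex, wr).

I4 = (9, 14, 16, 17)

c1: I1 dispatched to IntU
c2: I1 operands ready | I2 dispatched to DivU
c3: I1 complete | I3 dispatched to AddU
c4: R4←I1
c5: I2 operands ready | I3 operands ready
c7: I3 complete
c8: R1←I3
c9: I4 dispatched to AddU
c10: I5 dispatched to MulU
c11: I5 operands ready
c12: I2 complete
c13: R6←I2
c14: I4 operands ready | I5 complete
c15: R4←I5
c16: I4 complete
c17: R3←I4
c18: I6 dispatched to MulU
c19: I6 operands ready
c22: I6 complete
c23: R3←I6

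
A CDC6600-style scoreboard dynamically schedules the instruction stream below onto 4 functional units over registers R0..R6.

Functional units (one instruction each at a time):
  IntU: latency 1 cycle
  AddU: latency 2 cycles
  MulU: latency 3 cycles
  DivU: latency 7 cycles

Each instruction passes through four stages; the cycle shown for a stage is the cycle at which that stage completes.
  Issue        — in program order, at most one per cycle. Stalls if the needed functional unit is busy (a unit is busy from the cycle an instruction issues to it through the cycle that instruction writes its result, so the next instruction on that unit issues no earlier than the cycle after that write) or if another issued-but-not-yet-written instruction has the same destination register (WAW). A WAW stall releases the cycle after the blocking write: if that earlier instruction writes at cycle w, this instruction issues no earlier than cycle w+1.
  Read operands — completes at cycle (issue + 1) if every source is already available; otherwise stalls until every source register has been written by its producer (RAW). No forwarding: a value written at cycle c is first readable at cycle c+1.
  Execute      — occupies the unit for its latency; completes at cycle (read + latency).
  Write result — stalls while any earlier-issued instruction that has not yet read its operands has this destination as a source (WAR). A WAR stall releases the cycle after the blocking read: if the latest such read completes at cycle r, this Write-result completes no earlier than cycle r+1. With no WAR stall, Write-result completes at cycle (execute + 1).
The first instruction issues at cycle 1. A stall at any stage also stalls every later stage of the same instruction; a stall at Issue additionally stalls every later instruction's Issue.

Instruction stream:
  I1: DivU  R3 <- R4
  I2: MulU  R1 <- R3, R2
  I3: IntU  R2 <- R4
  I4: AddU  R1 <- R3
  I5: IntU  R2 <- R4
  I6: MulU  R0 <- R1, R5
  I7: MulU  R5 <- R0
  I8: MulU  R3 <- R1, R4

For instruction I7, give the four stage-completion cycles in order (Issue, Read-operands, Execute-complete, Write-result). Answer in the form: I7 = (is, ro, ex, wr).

I7 = (26, 27, 30, 31)

t=1  I1 dispatched to DivU
t=2  I1 operands ready | I2 dispatched to MulU
t=3  I3 dispatched to IntU
t=4  I3 operands ready
t=5  I3 complete
t=9  I1 complete
t=10  R3←I1
t=11  I2 operands ready
t=12  R2←I3
t=14  I2 complete
t=15  R1←I2
t=16  I4 dispatched to AddU
t=17  I4 operands ready | I5 dispatched to IntU
t=18  I5 operands ready | I6 dispatched to MulU
t=19  I4 complete | I5 complete
t=20  R1←I4 | R2←I5
t=21  I6 operands ready
t=24  I6 complete
t=25  R0←I6
t=26  I7 dispatched to MulU
t=27  I7 operands ready
t=30  I7 complete
t=31  R5←I7
t=32  I8 dispatched to MulU
t=33  I8 operands ready
t=36  I8 complete
t=37  R3←I8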